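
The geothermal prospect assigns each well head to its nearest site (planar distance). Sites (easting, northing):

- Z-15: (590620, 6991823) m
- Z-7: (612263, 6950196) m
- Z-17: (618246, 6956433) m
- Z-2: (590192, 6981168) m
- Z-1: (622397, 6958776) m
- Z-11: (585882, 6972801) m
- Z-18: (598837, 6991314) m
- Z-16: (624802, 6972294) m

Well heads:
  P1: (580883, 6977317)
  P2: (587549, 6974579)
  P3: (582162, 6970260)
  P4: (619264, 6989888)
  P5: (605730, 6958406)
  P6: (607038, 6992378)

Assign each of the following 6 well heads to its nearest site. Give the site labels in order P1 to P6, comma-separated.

Z-11, Z-11, Z-11, Z-16, Z-7, Z-18

P1 → Z-11 (d²=45384257.00)
P2 → Z-11 (d²=5940173.00)
P3 → Z-11 (d²=20295081.00)
P4 → Z-16 (d²=340218280.00)
P5 → Z-7 (d²=110084189.00)
P6 → Z-18 (d²=68388497.00)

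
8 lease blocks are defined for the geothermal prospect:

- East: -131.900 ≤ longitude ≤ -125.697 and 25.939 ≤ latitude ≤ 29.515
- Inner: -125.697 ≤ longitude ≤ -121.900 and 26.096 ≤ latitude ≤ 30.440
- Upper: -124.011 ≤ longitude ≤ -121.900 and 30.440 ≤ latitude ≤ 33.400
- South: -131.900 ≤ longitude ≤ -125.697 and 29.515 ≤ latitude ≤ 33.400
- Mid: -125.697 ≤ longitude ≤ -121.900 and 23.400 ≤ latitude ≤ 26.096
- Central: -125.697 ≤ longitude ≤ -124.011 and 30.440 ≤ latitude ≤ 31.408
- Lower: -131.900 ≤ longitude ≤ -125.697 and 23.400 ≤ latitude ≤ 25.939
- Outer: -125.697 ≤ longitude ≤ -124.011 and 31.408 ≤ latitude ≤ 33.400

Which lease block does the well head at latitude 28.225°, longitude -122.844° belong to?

The point has longitude = -122.844 and latitude = 28.225.
Only Inner satisfies -125.697 ≤ longitude ≤ -121.900 and 26.096 ≤ latitude ≤ 30.440.

Inner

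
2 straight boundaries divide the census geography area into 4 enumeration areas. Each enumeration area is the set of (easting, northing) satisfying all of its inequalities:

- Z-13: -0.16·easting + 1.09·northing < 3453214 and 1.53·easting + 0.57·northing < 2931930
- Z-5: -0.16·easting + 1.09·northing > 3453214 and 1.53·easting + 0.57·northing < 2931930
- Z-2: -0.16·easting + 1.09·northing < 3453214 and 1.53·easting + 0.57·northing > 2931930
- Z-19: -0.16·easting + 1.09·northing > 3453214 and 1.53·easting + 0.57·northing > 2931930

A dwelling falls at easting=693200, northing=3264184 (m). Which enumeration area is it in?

-0.16·693200 + 1.09·3264184 = 3447048.560, which is < 3453214
1.53·693200 + 0.57·3264184 = 2921180.880, which is < 2931930
This sign pattern matches Z-13.

Z-13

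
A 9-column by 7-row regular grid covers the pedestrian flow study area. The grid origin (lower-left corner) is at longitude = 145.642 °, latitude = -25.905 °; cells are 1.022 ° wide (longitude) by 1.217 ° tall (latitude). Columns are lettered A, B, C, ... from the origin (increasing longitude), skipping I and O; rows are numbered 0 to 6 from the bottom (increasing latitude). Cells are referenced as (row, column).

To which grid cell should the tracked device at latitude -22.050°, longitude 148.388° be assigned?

Column index: ⌊(148.388 − 145.642) / 1.022⌋ = ⌊2.687⌋ = 2 → column C
Row offset from origin: ⌊(-22.050 − -25.905) / 1.217⌋ = ⌊3.168⌋ = 3 → row 3

(3, C)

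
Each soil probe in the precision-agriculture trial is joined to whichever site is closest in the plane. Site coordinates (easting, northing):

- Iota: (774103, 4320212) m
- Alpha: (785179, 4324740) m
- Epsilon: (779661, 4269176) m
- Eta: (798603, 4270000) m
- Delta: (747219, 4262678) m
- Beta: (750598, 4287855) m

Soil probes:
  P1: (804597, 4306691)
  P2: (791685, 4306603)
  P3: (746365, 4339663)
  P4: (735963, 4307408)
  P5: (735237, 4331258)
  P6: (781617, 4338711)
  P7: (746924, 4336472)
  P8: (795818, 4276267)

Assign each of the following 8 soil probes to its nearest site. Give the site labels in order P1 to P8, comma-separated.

Alpha, Alpha, Iota, Beta, Iota, Alpha, Iota, Eta

P1 → Alpha (d²=702825125.00)
P2 → Alpha (d²=371278805.00)
P3 → Iota (d²=1147738045.00)
P4 → Beta (d²=596503034.00)
P5 → Iota (d²=1632580072.00)
P6 → Alpha (d²=207876685.00)
P7 → Iota (d²=1003085641.00)
P8 → Eta (d²=47031514.00)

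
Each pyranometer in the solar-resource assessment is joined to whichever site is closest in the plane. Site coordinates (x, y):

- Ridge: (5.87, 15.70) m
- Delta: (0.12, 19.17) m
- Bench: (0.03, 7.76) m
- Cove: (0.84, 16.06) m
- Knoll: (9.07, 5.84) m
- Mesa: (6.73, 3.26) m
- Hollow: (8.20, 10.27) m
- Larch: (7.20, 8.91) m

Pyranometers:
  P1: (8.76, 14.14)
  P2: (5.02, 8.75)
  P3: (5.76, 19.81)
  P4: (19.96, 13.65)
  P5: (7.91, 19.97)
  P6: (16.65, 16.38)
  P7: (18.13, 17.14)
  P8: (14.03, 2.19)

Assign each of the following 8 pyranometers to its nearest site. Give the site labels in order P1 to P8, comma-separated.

P1 → Ridge (d²=10.79)
P2 → Larch (d²=4.78)
P3 → Ridge (d²=16.90)
P4 → Hollow (d²=149.72)
P5 → Ridge (d²=22.39)
P6 → Hollow (d²=108.73)
P7 → Hollow (d²=145.80)
P8 → Knoll (d²=37.92)

Ridge, Larch, Ridge, Hollow, Ridge, Hollow, Hollow, Knoll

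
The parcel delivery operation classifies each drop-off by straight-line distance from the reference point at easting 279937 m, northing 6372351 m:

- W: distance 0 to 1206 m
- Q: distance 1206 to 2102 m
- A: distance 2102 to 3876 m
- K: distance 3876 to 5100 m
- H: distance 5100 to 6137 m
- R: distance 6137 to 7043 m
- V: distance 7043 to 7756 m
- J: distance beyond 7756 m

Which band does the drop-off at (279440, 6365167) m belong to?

Distance = √((279440−279937)² + (6365167−6372351)²) = √(247009.000 + 51609856.000) = 7201.171 m.
7043 ≤ 7201.171 < 7756 → V.

V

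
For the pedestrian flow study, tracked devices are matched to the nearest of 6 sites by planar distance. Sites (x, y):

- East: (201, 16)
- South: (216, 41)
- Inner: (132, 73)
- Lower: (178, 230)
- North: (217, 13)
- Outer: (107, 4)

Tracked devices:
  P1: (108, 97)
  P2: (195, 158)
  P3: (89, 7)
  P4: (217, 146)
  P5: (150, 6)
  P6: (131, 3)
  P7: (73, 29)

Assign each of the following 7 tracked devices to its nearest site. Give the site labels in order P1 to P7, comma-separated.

P1 → Inner (d²=1152.00)
P2 → Lower (d²=5473.00)
P3 → Outer (d²=333.00)
P4 → Lower (d²=8577.00)
P5 → Outer (d²=1853.00)
P6 → Outer (d²=577.00)
P7 → Outer (d²=1781.00)

Inner, Lower, Outer, Lower, Outer, Outer, Outer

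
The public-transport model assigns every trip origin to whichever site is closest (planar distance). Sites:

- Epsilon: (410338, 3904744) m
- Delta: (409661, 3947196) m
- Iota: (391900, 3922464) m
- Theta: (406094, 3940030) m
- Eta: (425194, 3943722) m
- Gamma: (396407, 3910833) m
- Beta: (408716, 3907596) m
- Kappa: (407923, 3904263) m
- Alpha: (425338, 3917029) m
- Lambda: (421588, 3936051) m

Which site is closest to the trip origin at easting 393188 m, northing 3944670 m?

Squared distances to each site:
Epsilon: 1888207976.000; Delta: 277740405.000; Iota: 494765380.000; Theta: 188094436.000; Eta: 1025282740.000; Gamma: 1155304530.000; Beta: 1615600260.000; Kappa: 1849845874.000; Alpha: 1797647381.000; Lambda: 880847161.000.
Minimum at Theta.

Theta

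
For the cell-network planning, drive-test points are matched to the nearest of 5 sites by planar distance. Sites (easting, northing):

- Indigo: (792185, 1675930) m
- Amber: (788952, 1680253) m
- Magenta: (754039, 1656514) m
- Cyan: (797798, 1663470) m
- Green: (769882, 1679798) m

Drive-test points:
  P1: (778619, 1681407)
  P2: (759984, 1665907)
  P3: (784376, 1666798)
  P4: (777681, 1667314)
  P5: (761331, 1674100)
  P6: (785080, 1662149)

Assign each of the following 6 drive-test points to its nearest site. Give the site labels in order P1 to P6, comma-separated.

Green, Magenta, Indigo, Green, Green, Cyan

P1 → Green (d²=78924050.00)
P2 → Magenta (d²=123571474.00)
P3 → Indigo (d²=144373905.00)
P4 → Green (d²=216674657.00)
P5 → Green (d²=105586805.00)
P6 → Cyan (d²=163492565.00)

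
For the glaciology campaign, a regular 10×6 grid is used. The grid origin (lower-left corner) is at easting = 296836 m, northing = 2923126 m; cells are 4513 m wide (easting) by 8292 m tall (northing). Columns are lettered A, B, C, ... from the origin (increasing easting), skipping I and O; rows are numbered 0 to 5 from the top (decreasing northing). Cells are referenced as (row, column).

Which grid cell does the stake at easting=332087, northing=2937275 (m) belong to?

(4, H)

Column index: ⌊(332087 − 296836) / 4513⌋ = ⌊7.811⌋ = 7 → column H
Row offset from origin: ⌊(2937275 − 2923126) / 8292⌋ = ⌊1.706⌋ = 1 → row 4 (counted from top)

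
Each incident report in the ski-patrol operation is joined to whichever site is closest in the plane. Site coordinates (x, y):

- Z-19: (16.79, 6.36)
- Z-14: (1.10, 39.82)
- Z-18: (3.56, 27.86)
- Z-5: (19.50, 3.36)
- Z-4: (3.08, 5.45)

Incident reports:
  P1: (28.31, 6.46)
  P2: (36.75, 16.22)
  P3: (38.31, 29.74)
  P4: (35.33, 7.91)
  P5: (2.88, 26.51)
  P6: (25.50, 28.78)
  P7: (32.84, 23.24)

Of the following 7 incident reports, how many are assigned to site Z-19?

2

P1 → Z-5
P2 → Z-5
P3 → Z-19
P4 → Z-5
P5 → Z-18
P6 → Z-18
P7 → Z-19
2 of the 7 go to Z-19.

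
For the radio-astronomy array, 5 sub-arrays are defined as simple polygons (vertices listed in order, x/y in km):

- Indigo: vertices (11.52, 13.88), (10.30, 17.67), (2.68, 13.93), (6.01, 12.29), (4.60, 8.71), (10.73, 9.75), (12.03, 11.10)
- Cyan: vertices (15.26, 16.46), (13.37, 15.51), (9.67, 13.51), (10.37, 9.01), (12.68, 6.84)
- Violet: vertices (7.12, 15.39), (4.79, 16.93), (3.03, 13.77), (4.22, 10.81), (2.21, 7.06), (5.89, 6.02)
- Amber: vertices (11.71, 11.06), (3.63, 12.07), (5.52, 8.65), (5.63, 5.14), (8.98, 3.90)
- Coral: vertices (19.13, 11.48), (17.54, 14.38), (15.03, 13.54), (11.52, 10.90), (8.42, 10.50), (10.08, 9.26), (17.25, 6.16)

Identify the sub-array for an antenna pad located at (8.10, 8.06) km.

Amber

Cast a ray rightward from (8.10, 8.06). For each polygon, the edges (by vertex number in listed order) whose endpoints lie on opposite sides of y = 8.06, where each meets that height, and whether that is right or left of the point:
Indigo: no edge straddles that height → 0 crossings.
Cyan: 4–5 at x≈11.381 (right), 5–1 at x≈13.007 (right) → 2 crossings.
Violet: 4–5 at x≈2.746 (left), 6–1 at x≈6.158 (left) → 0 crossings.
Amber: 3–4 at x≈5.538 (left), 5–1 at x≈10.566 (right) → 1 crossing.
Coral: 6–7 at x≈12.855 (right), 7–1 at x≈17.921 (right) → 2 crossings.
Only Amber has an odd count, so the point is inside Amber.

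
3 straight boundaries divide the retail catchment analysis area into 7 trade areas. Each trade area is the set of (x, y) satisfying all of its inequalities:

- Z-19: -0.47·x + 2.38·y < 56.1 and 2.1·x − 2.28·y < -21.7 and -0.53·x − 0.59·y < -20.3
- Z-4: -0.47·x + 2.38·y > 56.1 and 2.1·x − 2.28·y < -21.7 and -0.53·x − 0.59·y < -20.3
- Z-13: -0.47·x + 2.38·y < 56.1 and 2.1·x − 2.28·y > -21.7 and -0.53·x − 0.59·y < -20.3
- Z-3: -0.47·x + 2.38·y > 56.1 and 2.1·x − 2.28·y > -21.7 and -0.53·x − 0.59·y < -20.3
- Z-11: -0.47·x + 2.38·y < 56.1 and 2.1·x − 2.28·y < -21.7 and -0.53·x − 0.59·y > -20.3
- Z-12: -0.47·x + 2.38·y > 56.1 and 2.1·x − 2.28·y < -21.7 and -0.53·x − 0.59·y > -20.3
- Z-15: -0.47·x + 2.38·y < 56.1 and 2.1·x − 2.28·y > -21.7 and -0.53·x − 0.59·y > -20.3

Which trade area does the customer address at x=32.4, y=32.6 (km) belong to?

Z-3

-0.47·32.4 + 2.38·32.6 = 62.360, which is > 56.1
2.1·32.4 − 2.28·32.6 = -6.288, which is > -21.7
-0.53·32.4 − 0.59·32.6 = -36.406, which is < -20.3
This sign pattern matches Z-3.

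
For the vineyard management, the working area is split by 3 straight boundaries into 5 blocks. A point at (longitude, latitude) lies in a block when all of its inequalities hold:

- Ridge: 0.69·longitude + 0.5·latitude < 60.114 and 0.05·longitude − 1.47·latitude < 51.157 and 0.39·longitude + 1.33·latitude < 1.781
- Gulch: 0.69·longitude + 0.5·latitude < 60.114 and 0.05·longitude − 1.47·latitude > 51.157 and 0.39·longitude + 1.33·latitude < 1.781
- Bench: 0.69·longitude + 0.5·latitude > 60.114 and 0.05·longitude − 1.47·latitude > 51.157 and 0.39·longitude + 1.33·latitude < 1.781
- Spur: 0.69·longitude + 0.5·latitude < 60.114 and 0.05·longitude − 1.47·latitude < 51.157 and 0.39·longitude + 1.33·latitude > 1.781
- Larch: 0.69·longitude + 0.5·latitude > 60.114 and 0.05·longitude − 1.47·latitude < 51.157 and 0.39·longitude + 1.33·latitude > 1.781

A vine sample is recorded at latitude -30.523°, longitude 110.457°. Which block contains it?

0.69·110.457 + 0.5·-30.523 = 60.954, which is > 60.114
0.05·110.457 − 1.47·-30.523 = 50.392, which is < 51.157
0.39·110.457 + 1.33·-30.523 = 2.483, which is > 1.781
This sign pattern matches Larch.

Larch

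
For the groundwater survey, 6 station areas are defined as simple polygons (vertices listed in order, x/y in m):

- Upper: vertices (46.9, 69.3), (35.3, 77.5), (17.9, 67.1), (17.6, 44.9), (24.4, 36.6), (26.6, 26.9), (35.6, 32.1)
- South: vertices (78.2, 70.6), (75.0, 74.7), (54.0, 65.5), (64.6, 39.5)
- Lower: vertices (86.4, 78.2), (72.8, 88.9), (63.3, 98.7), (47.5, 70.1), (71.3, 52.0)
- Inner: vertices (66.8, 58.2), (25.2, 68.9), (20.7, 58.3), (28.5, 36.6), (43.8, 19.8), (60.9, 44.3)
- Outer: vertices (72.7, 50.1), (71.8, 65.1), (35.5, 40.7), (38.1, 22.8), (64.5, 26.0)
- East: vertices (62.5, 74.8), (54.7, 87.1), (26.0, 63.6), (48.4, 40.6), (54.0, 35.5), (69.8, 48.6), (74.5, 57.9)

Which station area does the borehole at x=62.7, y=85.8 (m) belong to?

Lower

Cast a ray rightward from (62.7, 85.8). For each polygon, the edges (by vertex number in listed order) whose endpoints lie on opposite sides of y = 85.8, where each meets that height, and whether that is right or left of the point:
Upper: no edge straddles that height → 0 crossings.
South: no edge straddles that height → 0 crossings.
Lower: 1–2 at x≈76.74 (right), 3–4 at x≈56.17 (left) → 1 crossing.
Inner: no edge straddles that height → 0 crossings.
Outer: no edge straddles that height → 0 crossings.
East: 1–2 at x≈55.52 (left), 2–3 at x≈53.11 (left) → 0 crossings.
Only Lower has an odd count, so the point is inside Lower.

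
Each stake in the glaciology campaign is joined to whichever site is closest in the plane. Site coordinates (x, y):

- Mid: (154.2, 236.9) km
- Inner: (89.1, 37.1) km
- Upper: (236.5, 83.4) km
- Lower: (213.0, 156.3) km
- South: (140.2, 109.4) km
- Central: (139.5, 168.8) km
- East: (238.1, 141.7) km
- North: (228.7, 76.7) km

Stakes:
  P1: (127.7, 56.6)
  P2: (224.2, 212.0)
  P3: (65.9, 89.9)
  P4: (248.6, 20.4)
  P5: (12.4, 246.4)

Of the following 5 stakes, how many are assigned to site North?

1

P1 → Inner
P2 → Lower
P3 → Inner
P4 → North
P5 → Mid
1 of the 5 goes to North.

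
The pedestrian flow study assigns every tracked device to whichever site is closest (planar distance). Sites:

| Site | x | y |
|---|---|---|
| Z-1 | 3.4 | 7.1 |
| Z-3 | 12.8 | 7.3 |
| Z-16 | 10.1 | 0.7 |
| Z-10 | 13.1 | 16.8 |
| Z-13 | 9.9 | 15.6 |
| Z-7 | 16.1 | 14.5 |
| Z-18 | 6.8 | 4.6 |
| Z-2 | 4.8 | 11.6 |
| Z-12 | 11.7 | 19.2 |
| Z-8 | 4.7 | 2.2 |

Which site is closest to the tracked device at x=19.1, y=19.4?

Z-7

Squared distances to each site:
Z-1: 397.780; Z-3: 186.100; Z-16: 430.690; Z-10: 42.760; Z-13: 99.080; Z-7: 33.010; Z-18: 370.330; Z-2: 265.330; Z-12: 54.800; Z-8: 503.200.
Minimum at Z-7.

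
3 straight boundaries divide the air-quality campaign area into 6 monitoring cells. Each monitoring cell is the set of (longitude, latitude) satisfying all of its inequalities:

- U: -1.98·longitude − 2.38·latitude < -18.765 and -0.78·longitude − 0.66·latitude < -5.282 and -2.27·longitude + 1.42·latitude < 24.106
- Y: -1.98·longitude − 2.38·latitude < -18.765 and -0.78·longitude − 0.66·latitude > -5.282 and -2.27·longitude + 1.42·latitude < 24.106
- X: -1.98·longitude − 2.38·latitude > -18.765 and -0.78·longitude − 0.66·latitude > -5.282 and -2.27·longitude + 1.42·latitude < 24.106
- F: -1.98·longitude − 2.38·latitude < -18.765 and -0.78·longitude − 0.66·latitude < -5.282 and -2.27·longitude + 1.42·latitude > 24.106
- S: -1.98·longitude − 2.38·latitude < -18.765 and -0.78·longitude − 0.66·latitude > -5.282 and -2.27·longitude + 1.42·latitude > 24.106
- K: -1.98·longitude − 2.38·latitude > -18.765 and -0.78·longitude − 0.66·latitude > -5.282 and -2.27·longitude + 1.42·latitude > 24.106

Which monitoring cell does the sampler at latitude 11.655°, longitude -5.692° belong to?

K

-1.98·-5.692 − 2.38·11.655 = -16.469, which is > -18.765
-0.78·-5.692 − 0.66·11.655 = -3.253, which is > -5.282
-2.27·-5.692 + 1.42·11.655 = 29.471, which is > 24.106
This sign pattern matches K.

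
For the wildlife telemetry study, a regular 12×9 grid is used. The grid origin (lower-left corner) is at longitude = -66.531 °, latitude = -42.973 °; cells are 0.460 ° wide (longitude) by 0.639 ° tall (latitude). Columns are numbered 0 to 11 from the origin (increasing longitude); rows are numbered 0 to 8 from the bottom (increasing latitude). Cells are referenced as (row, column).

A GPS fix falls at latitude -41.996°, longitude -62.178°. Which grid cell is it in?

Column index: ⌊(-62.178 − -66.531) / 0.460⌋ = ⌊9.463⌋ = 9
Row offset from origin: ⌊(-41.996 − -42.973) / 0.639⌋ = ⌊1.529⌋ = 1 → row 1

(1, 9)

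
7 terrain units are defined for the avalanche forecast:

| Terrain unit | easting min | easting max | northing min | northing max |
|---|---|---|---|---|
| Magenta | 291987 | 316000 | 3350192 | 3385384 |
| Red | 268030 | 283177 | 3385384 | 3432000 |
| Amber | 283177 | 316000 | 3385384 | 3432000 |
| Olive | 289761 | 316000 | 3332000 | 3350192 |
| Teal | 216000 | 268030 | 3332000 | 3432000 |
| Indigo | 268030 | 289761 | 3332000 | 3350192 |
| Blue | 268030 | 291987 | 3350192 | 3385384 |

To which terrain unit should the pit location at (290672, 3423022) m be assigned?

The point has easting = 290672 and northing = 3423022.
Only Amber satisfies 283177 ≤ easting ≤ 316000 and 3385384 ≤ northing ≤ 3432000.

Amber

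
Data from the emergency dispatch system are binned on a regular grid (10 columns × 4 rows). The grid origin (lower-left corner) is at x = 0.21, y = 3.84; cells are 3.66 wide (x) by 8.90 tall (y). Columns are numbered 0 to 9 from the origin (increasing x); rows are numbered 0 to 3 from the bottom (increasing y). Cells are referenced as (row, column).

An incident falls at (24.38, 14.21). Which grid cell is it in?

Column index: ⌊(24.38 − 0.21) / 3.66⌋ = ⌊6.604⌋ = 6
Row offset from origin: ⌊(14.21 − 3.84) / 8.90⌋ = ⌊1.165⌋ = 1 → row 1

(1, 6)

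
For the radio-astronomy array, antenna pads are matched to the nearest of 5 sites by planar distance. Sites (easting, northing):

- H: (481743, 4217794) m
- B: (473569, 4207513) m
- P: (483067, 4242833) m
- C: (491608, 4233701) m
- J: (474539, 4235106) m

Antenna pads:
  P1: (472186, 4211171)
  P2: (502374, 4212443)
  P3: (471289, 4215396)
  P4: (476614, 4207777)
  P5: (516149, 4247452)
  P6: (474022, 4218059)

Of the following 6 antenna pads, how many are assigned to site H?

P1 → B
P2 → H
P3 → B
P4 → B
P5 → C
P6 → H
2 of the 6 go to H.

2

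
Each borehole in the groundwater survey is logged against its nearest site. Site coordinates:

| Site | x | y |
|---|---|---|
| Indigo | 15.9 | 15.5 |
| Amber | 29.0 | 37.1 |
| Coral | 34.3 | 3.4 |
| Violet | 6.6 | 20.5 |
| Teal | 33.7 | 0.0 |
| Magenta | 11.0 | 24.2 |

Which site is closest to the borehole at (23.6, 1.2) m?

Squared distances to each site:
Indigo: 263.780; Amber: 1317.970; Coral: 119.330; Violet: 661.490; Teal: 103.450; Magenta: 687.760.
Minimum at Teal.

Teal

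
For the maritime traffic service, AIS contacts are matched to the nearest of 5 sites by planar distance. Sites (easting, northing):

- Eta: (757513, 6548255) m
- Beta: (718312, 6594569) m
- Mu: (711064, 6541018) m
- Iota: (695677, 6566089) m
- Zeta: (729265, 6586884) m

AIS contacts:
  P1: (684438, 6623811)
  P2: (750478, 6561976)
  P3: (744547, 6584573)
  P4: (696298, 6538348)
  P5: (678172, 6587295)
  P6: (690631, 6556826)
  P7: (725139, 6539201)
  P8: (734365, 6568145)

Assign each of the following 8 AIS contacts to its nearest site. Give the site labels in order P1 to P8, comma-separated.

P1 → Beta (d²=2002542440.00)
P2 → Eta (d²=237757066.00)
P3 → Zeta (d²=238880245.00)
P4 → Mu (d²=225163656.00)
P5 → Iota (d²=756119461.00)
P6 → Iota (d²=111265285.00)
P7 → Mu (d²=201407114.00)
P8 → Zeta (d²=377160121.00)

Beta, Eta, Zeta, Mu, Iota, Iota, Mu, Zeta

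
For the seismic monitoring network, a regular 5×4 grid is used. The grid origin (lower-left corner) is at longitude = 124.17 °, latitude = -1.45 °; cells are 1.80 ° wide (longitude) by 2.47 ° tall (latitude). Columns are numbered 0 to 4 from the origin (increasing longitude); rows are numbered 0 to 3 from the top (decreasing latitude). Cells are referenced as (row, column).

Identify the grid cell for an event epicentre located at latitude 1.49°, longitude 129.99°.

Column index: ⌊(129.99 − 124.17) / 1.80⌋ = ⌊3.233⌋ = 3
Row offset from origin: ⌊(1.49 − -1.45) / 2.47⌋ = ⌊1.190⌋ = 1 → row 2 (counted from top)

(2, 3)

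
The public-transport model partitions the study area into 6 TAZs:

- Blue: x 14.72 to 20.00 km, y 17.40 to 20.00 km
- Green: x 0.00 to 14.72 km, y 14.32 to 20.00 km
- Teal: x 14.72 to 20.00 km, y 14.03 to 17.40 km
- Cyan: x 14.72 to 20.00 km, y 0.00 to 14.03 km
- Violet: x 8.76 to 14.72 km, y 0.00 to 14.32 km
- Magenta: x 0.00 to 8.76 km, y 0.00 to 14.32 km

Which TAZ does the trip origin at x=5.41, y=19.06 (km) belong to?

Green

The point has x = 5.41 and y = 19.06.
Only Green satisfies 0.00 ≤ x ≤ 14.72 and 14.32 ≤ y ≤ 20.00.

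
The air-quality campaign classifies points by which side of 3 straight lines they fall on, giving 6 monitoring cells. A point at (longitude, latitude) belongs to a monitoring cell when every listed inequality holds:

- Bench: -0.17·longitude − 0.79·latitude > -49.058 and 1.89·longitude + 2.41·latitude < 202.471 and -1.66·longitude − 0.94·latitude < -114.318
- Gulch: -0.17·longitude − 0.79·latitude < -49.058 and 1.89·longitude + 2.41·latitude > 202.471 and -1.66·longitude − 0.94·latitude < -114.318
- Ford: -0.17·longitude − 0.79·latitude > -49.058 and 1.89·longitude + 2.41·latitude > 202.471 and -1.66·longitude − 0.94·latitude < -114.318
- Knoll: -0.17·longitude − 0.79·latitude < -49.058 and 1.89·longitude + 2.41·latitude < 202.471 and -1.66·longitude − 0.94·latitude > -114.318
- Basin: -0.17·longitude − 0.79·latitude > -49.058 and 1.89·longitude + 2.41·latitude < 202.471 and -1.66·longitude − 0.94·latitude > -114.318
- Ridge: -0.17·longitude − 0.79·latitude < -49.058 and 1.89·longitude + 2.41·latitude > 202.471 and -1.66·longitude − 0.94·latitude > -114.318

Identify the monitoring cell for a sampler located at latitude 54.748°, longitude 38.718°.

Gulch

-0.17·38.718 − 0.79·54.748 = -49.833, which is < -49.058
1.89·38.718 + 2.41·54.748 = 205.120, which is > 202.471
-1.66·38.718 − 0.94·54.748 = -115.735, which is < -114.318
This sign pattern matches Gulch.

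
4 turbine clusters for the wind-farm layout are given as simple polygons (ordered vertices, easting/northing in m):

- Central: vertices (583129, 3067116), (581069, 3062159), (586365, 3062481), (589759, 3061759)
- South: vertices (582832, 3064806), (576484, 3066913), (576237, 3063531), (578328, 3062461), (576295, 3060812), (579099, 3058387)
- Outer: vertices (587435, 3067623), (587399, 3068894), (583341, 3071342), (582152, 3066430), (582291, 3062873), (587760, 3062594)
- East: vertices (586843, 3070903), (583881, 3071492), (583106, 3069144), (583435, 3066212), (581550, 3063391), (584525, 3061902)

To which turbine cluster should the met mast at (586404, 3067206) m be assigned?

Outer

Cast a ray rightward from (586404, 3067206). For each polygon, the edges (by vertex number in listed order) whose endpoints lie on opposite sides of northing = 3067206, where each meets that height, and whether that is right or left of the point:
Central: no edge straddles that height → 0 crossings.
South: no edge straddles that height → 0 crossings.
Outer: 3–4 at easting≈582339.8 (left), 6–1 at easting≈587461.9 (right) → 1 crossing.
East: 3–4 at easting≈583323.5 (left), 6–1 at easting≈585890.9 (left) → 0 crossings.
Only Outer has an odd count, so the point is inside Outer.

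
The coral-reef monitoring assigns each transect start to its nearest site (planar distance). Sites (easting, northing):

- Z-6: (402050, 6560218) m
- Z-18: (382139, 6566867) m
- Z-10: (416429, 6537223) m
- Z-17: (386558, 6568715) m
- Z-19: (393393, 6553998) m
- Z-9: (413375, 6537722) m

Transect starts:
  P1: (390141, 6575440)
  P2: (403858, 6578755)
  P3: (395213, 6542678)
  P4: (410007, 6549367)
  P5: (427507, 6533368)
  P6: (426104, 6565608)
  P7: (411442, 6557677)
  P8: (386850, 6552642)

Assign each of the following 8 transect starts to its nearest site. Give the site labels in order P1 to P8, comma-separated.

P1 → Z-17 (d²=58063514.00)
P2 → Z-6 (d²=346889233.00)
P3 → Z-19 (d²=131454800.00)
P4 → Z-9 (d²=146949449.00)
P5 → Z-10 (d²=137583109.00)
P6 → Z-6 (d²=607647016.00)
P7 → Z-6 (d²=94666345.00)
P8 → Z-19 (d²=44649585.00)

Z-17, Z-6, Z-19, Z-9, Z-10, Z-6, Z-6, Z-19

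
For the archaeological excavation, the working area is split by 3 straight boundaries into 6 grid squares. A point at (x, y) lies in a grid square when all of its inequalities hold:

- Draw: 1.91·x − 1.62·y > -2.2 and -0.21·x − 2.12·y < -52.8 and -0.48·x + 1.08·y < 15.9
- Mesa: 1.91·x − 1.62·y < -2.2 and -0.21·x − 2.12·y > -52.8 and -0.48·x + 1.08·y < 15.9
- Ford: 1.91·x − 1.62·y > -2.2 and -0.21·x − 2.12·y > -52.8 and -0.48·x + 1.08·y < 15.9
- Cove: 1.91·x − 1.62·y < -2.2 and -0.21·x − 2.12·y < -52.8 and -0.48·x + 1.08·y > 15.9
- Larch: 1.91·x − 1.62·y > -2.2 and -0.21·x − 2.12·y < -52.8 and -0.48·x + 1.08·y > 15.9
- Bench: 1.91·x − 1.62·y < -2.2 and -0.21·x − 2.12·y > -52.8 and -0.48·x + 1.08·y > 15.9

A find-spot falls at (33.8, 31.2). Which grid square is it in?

1.91·33.8 − 1.62·31.2 = 14.014, which is > -2.2
-0.21·33.8 − 2.12·31.2 = -73.242, which is < -52.8
-0.48·33.8 + 1.08·31.2 = 17.472, which is > 15.9
This sign pattern matches Larch.

Larch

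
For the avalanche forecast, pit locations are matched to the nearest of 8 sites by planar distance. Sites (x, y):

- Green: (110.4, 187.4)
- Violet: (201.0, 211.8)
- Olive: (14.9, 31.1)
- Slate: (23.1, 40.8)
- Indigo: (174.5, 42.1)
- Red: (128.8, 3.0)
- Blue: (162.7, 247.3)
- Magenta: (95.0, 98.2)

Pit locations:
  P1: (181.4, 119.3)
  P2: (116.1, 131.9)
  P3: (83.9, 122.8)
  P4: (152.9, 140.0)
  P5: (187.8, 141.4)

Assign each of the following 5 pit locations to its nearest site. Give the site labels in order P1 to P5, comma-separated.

P1 → Indigo (d²=6007.45)
P2 → Magenta (d²=1580.90)
P3 → Magenta (d²=728.37)
P4 → Green (d²=4053.01)
P5 → Violet (d²=5130.40)

Indigo, Magenta, Magenta, Green, Violet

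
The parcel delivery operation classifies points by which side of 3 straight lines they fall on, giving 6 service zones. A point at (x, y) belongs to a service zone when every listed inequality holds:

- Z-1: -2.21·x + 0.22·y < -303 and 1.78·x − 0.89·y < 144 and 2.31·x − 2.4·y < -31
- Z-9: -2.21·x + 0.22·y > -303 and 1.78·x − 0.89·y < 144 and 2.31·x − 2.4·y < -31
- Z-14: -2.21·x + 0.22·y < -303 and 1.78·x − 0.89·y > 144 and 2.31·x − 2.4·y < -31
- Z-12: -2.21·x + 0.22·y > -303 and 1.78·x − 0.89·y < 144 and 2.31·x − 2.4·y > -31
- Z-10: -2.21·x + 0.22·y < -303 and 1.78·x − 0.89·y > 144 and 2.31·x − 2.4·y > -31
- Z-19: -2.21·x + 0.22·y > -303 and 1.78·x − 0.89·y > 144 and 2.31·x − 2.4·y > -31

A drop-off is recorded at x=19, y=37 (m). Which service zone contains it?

-2.21·19 + 0.22·37 = -33.850, which is > -303
1.78·19 − 0.89·37 = 0.890, which is < 144
2.31·19 − 2.4·37 = -44.910, which is < -31
This sign pattern matches Z-9.

Z-9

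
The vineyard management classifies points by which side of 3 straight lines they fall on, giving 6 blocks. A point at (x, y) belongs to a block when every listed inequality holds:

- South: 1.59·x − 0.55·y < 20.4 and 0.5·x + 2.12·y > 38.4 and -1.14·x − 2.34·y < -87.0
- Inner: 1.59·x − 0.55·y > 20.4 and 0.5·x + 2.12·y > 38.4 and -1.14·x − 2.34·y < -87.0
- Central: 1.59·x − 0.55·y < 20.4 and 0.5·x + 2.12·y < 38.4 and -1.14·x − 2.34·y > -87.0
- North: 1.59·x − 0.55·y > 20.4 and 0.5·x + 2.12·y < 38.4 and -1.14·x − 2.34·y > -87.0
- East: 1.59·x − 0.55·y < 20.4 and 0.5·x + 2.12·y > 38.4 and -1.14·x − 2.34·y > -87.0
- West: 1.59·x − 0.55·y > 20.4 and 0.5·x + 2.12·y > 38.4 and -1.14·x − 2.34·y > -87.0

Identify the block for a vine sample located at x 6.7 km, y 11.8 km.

1.59·6.7 − 0.55·11.8 = 4.163, which is < 20.4
0.5·6.7 + 2.12·11.8 = 28.366, which is < 38.4
-1.14·6.7 − 2.34·11.8 = -35.250, which is > -87.0
This sign pattern matches Central.

Central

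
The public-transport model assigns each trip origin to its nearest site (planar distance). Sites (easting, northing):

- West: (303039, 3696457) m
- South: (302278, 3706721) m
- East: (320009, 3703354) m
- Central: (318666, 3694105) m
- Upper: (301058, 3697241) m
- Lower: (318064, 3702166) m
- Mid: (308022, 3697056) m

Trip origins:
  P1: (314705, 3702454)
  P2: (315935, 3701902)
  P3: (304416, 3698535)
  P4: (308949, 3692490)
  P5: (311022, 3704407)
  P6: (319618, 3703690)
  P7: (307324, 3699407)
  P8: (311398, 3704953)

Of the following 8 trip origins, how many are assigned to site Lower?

4

P1 → Lower
P2 → Lower
P3 → West
P4 → Mid
P5 → Lower
P6 → East
P7 → Mid
P8 → Lower
4 of the 8 go to Lower.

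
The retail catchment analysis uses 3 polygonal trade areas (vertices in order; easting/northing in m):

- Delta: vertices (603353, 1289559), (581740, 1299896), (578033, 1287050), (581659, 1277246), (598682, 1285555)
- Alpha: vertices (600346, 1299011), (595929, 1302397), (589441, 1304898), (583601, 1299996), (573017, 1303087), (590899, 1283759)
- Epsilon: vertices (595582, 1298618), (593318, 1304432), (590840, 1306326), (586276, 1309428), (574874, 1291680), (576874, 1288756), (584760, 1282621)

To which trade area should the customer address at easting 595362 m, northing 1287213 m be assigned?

Delta

Cast a ray rightward from (595362, 1287213). For each polygon, the edges (by vertex number in listed order) whose endpoints lie on opposite sides of northing = 1287213, where each meets that height, and whether that is right or left of the point:
Delta: 2–3 at easting≈578080.0 (left), 5–1 at easting≈600616.2 (right) → 1 crossing.
Alpha: 5–6 at easting≈587703.4 (left), 6–1 at easting≈593038.4 (left) → 0 crossings.
Epsilon: 6–7 at easting≈578857.4 (left), 7–1 at easting≈587866.5 (left) → 0 crossings.
Only Delta has an odd count, so the point is inside Delta.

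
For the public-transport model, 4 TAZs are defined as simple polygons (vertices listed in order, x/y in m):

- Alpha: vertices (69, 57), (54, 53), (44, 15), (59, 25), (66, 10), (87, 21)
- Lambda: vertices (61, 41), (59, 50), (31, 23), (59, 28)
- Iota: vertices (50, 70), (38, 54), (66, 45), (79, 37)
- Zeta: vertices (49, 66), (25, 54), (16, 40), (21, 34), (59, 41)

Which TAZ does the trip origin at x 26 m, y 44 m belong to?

Cast a ray rightward from (26, 44). For each polygon, the edges (by vertex number in listed order) whose endpoints lie on opposite sides of y = 44, where each meets that height, and whether that is right or left of the point:
Alpha: 2–3 at x≈51.6 (right), 6–1 at x≈75.5 (right) → 2 crossings.
Lambda: 1–2 at x≈60.3 (right), 2–3 at x≈52.8 (right) → 2 crossings.
Iota: 3–4 at x≈67.6 (right), 4–1 at x≈72.8 (right) → 2 crossings.
Zeta: 2–3 at x≈18.6 (left), 5–1 at x≈57.8 (right) → 1 crossing.
Only Zeta has an odd count, so the point is inside Zeta.

Zeta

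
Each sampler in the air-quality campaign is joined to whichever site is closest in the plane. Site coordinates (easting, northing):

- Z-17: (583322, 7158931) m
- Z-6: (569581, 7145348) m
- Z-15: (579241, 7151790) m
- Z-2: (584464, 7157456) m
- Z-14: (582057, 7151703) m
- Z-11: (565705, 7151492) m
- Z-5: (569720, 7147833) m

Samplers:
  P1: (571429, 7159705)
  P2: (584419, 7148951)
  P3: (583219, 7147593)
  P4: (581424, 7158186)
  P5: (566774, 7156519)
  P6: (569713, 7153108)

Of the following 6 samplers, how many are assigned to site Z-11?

3

P1 → Z-11
P2 → Z-14
P3 → Z-14
P4 → Z-17
P5 → Z-11
P6 → Z-11
3 of the 6 go to Z-11.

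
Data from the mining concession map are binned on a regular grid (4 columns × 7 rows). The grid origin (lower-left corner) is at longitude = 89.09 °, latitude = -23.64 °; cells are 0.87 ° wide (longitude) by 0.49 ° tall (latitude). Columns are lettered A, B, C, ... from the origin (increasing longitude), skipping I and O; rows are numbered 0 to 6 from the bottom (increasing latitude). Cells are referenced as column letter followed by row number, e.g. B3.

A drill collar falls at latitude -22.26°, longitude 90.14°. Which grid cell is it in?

B2

Column index: ⌊(90.14 − 89.09) / 0.87⌋ = ⌊1.207⌋ = 1 → column B
Row offset from origin: ⌊(-22.26 − -23.64) / 0.49⌋ = ⌊2.816⌋ = 2 → row 2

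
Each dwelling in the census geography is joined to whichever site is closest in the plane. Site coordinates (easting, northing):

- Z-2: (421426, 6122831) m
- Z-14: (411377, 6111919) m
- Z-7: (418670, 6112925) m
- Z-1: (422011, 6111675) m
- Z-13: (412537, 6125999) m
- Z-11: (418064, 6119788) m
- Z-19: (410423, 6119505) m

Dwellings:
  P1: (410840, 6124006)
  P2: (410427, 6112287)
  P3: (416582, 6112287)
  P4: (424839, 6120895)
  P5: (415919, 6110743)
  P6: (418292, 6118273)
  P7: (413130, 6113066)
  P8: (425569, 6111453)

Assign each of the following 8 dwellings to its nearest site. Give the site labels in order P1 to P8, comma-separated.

Z-13, Z-14, Z-7, Z-2, Z-7, Z-11, Z-14, Z-1

P1 → Z-13 (d²=6851858.00)
P2 → Z-14 (d²=1037924.00)
P3 → Z-7 (d²=4766788.00)
P4 → Z-2 (d²=15396665.00)
P5 → Z-7 (d²=12329125.00)
P6 → Z-11 (d²=2347209.00)
P7 → Z-14 (d²=4388618.00)
P8 → Z-1 (d²=12708648.00)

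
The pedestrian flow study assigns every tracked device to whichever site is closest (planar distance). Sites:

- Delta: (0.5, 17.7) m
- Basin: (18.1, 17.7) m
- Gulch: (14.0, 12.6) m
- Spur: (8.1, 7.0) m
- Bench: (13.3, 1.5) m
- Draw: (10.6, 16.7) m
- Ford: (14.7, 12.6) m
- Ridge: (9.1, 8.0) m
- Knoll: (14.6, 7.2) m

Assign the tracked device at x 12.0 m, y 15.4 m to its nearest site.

Squared distances to each site:
Delta: 137.540; Basin: 42.500; Gulch: 11.840; Spur: 85.770; Bench: 194.900; Draw: 3.650; Ford: 15.130; Ridge: 63.170; Knoll: 74.000.
Minimum at Draw.

Draw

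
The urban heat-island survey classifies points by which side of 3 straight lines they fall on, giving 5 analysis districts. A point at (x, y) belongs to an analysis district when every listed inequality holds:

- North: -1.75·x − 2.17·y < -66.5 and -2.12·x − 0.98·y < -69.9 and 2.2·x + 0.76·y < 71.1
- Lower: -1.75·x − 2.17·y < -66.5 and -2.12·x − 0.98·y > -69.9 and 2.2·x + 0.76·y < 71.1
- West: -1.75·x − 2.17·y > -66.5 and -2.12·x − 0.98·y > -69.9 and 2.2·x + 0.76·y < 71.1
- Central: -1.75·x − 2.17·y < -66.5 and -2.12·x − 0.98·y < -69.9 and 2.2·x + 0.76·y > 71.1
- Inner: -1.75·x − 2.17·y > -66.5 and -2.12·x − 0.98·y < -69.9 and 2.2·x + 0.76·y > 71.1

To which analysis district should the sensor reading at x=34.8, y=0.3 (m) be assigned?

-1.75·34.8 − 2.17·0.3 = -61.551, which is > -66.5
-2.12·34.8 − 0.98·0.3 = -74.070, which is < -69.9
2.2·34.8 + 0.76·0.3 = 76.788, which is > 71.1
This sign pattern matches Inner.

Inner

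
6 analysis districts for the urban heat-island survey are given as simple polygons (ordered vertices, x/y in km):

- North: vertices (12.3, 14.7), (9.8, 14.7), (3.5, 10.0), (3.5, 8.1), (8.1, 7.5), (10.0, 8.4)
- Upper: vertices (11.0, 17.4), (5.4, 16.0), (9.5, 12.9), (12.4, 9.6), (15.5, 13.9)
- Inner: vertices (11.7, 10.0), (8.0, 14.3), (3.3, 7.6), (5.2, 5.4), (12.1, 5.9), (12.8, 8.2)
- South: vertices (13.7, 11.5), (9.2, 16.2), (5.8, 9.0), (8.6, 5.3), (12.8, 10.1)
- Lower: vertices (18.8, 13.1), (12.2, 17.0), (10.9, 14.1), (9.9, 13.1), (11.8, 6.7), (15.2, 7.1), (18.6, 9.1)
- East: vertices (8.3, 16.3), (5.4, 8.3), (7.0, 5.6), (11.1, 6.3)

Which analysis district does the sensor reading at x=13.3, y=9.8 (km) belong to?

Lower

Cast a ray rightward from (13.3, 9.8). For each polygon, the edges (by vertex number in listed order) whose endpoints lie on opposite sides of y = 9.8, where each meets that height, and whether that is right or left of the point:
North: 3–4 at x≈3.50 (left), 6–1 at x≈10.51 (left) → 0 crossings.
Upper: 3–4 at x≈12.22 (left), 4–5 at x≈12.54 (left) → 0 crossings.
Inner: 2–3 at x≈4.84 (left), 6–1 at x≈11.82 (left) → 0 crossings.
South: 2–3 at x≈6.18 (left), 4–5 at x≈12.54 (left) → 0 crossings.
Lower: 4–5 at x≈10.88 (left), 7–1 at x≈18.64 (right) → 1 crossing.
East: 1–2 at x≈5.94 (left), 4–1 at x≈10.12 (left) → 0 crossings.
Only Lower has an odd count, so the point is inside Lower.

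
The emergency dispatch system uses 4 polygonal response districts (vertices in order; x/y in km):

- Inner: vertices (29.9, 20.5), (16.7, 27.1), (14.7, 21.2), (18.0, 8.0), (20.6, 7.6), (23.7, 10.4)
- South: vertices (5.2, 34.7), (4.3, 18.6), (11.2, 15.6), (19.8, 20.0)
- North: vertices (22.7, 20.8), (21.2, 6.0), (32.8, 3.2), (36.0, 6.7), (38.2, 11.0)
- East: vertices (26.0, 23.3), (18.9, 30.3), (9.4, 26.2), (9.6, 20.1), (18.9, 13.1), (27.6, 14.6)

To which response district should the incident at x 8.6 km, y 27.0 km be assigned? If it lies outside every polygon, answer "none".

South

Cast a ray rightward from (8.6, 27.0). For each polygon, the edges (by vertex number in listed order) whose endpoints lie on opposite sides of y = 27.0, where each meets that height, and whether that is right or left of the point:
Inner: 1–2 at x≈16.90 (right), 2–3 at x≈16.67 (right) → 2 crossings.
South: 1–2 at x≈4.77 (left), 4–1 at x≈12.85 (right) → 1 crossing.
North: no edge straddles that height → 0 crossings.
East: 1–2 at x≈22.25 (right), 2–3 at x≈11.25 (right) → 2 crossings.
Only South has an odd count, so the point is inside South.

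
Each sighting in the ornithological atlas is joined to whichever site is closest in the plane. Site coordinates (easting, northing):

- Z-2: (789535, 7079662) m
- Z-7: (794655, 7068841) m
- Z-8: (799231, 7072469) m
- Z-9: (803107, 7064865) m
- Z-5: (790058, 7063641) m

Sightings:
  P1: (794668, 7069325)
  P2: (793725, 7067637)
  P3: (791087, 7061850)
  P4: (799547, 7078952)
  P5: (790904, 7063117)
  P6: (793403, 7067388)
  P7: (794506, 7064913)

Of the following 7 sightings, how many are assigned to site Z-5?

P1 → Z-7
P2 → Z-7
P3 → Z-5
P4 → Z-8
P5 → Z-5
P6 → Z-7
P7 → Z-7
2 of the 7 go to Z-5.

2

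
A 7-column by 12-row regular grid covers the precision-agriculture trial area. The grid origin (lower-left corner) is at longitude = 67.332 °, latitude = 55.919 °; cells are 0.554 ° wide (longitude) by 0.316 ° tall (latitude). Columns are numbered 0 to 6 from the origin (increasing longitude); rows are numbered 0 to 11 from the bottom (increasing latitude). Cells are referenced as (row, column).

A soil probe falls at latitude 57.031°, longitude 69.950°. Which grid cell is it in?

Column index: ⌊(69.950 − 67.332) / 0.554⌋ = ⌊4.726⌋ = 4
Row offset from origin: ⌊(57.031 − 55.919) / 0.316⌋ = ⌊3.519⌋ = 3 → row 3

(3, 4)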